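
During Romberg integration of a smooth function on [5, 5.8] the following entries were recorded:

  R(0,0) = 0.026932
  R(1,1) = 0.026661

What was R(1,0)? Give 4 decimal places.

From R(1,1) = (4·R(1,0) − R(0,0))/3, solve for R(1,0):
4·R(1,0) = 3·0.026661 + 0.026932 = 0.106915
R(1,0) = 0.026729

0.0267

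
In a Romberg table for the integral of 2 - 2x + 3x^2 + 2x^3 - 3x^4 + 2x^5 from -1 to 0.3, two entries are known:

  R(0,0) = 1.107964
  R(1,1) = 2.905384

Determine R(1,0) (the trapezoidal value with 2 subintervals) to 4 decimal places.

From R(1,1) = (4·R(1,0) − R(0,0))/3, solve for R(1,0):
4·R(1,0) = 3·2.905384 + 1.107964 = 9.824116
R(1,0) = 2.456029

2.4560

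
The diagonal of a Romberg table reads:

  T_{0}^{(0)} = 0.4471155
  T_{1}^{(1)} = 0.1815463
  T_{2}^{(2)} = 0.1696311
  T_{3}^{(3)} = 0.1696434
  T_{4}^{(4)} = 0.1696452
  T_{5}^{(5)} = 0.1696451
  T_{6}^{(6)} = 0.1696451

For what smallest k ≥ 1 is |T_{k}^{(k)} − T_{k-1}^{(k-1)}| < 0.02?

|T_{1}^{(1)} − T_{0}^{(0)}| = 0.2655692 ≥ 0.02
|T_{2}^{(2)} − T_{1}^{(1)}| = 0.0119152 < 0.02

k = 2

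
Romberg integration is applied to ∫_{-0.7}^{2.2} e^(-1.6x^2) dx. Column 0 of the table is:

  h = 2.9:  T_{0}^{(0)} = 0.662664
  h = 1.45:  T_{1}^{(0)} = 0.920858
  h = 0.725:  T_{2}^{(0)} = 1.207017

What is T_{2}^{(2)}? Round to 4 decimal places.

1.3221

T_{1}^{(1)} = (4·0.920858 − 0.662664) / 3 = 1.006923
T_{2}^{(1)} = 1.207017 + (1.207017 − 0.920858)/3 = 1.302403
T_{2}^{(2)} = 1.302403 + (1.302403 − 1.006923)/15 = 1.322102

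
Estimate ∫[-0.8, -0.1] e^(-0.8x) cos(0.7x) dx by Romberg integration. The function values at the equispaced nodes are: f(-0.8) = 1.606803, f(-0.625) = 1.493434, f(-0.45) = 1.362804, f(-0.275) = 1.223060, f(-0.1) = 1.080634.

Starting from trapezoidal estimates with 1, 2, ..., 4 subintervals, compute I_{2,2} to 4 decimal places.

I_{0,0} (trapezoid, 1 panel, h=0.7000): 0.940603
I_{1,0} (trapezoid, 2 panels, h=0.3500): 0.947283
I_{2,0} (trapezoid, 4 panels, h=0.1750): 0.949028
I_{1,1} = 0.947283 + (0.947283 − 0.940603)/3 = 0.949510
I_{2,1} = 0.949028 + (0.949028 − 0.947283)/3 = 0.949610
I_{2,2} = 0.949610 + (0.949610 − 0.949510)/15 = 0.949617

0.9496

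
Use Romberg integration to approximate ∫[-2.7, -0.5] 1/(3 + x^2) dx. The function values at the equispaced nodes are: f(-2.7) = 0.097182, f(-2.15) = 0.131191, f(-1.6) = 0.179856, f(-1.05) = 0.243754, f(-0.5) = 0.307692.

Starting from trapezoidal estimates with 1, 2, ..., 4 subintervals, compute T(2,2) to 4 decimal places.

0.4153

T(0,0) (trapezoid, 1 panel, h=2.2000): 0.445361
T(1,0) (trapezoid, 2 panels, h=1.1000): 0.420522
T(2,0) (trapezoid, 4 panels, h=0.5500): 0.416481
T(1,1) = 0.420522 + (0.420522 − 0.445361)/3 = 0.412242
T(2,1) = 0.416481 + (0.416481 − 0.420522)/3 = 0.415134
T(2,2) = 0.415134 + (0.415134 − 0.412242)/15 = 0.415327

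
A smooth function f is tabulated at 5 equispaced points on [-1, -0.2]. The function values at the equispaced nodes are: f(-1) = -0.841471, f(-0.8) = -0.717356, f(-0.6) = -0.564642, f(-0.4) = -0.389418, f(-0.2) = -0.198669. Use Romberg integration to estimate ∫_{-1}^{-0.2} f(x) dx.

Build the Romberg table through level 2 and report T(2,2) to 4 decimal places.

-0.4398

T(0,0) (trapezoid, 1 panel, h=0.8000): -0.416056
T(1,0) (trapezoid, 2 panels, h=0.4000): -0.433885
T(2,0) (trapezoid, 4 panels, h=0.2000): -0.438297
T(1,1) = -0.433885 + (-0.433885 − (-0.416056))/3 = -0.439828
T(2,1) = -0.438297 + (-0.438297 − (-0.433885))/3 = -0.439768
T(2,2) = -0.439768 + (-0.439768 − (-0.439828))/15 = -0.439764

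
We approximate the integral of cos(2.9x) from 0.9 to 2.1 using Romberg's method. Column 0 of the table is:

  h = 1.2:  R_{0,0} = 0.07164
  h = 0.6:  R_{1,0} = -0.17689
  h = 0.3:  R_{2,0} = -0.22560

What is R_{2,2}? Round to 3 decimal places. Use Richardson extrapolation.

-0.241

Richardson extrapolation on the trapezoidal column (denominator 4−1=3):
R_{1,1} = -0.17689 + (-0.17689 − 0.07164)/3 = -0.25973
R_{2,1} = (4·(-0.22560) − (-0.17689)) / 3 = -0.24184
R_{2,2} = (16·(-0.24184) − (-0.25973)) / 15 = -0.24065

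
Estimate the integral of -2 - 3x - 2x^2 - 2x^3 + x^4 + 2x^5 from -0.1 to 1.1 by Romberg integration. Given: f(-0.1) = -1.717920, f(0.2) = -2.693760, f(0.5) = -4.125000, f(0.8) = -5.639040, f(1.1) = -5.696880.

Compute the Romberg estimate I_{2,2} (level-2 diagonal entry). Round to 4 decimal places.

-4.9074

I_{0,0} (trapezoid, 1 panel, h=1.2000): -4.448880
I_{1,0} (trapezoid, 2 panels, h=0.6000): -4.699440
I_{2,0} (trapezoid, 4 panels, h=0.3000): -4.849560
I_{1,1} = -4.699440 + (-4.699440 − (-4.448880))/3 = -4.782960
I_{2,1} = -4.849560 + (-4.849560 − (-4.699440))/3 = -4.899600
I_{2,2} = -4.899600 + (-4.899600 − (-4.782960))/15 = -4.907376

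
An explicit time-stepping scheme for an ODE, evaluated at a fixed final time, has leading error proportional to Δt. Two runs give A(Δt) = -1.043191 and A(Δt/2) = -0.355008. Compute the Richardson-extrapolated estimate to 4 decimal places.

Extrapolated value = (2·A(Δt/2) − A(Δt)) / (2 − 1)
= (2·(-0.355008) − (-1.043191)) / 1
= 0.333175 / 1 = 0.333175

0.3332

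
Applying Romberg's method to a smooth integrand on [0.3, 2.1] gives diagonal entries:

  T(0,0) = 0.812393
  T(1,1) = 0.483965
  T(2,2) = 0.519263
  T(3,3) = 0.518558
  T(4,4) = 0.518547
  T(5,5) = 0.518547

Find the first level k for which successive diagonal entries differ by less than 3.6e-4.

|T(1,1) − T(0,0)| = 0.328428 ≥ 3.6e-4
|T(2,2) − T(1,1)| = 0.035298 ≥ 3.6e-4
|T(3,3) − T(2,2)| = 0.000705 ≥ 3.6e-4
|T(4,4) − T(3,3)| = 0.000011 < 3.6e-4

k = 4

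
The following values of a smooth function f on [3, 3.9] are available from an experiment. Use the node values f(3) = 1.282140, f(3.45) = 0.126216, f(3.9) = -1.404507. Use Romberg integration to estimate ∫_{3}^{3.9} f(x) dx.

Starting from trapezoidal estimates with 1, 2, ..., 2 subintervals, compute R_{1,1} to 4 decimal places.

0.0574

R_{0,0} (trapezoid, 1 panel, h=0.9000): -0.055065
R_{1,0} (trapezoid, 2 panels, h=0.4500): 0.029265
R_{1,1} = 0.029265 + (0.029265 − (-0.055065))/3 = 0.057375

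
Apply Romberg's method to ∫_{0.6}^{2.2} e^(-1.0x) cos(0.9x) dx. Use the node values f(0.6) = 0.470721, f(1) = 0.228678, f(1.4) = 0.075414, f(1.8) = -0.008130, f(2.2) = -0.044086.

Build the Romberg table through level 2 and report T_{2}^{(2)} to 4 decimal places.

0.1946

T_{0}^{(0)} (trapezoid, 1 panel, h=1.6000): 0.341308
T_{1}^{(0)} (trapezoid, 2 panels, h=0.8000): 0.230985
T_{2}^{(0)} (trapezoid, 4 panels, h=0.4000): 0.203712
T_{1}^{(1)} = 0.230985 + (0.230985 − 0.341308)/3 = 0.194211
T_{2}^{(1)} = 0.203712 + (0.203712 − 0.230985)/3 = 0.194621
T_{2}^{(2)} = 0.194621 + (0.194621 − 0.194211)/15 = 0.194648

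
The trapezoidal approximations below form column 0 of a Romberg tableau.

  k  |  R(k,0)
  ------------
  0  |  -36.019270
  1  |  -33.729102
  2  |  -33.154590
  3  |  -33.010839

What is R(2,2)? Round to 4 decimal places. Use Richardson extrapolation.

-32.9629

R(1,1) = -33.729102 + (-33.729102 − (-36.019270))/3 = -32.965713
R(2,1) = (4·(-33.154590) − (-33.729102)) / 3 = -32.963086
R(2,2) = (16·(-32.963086) − (-32.965713)) / 15 = -32.962911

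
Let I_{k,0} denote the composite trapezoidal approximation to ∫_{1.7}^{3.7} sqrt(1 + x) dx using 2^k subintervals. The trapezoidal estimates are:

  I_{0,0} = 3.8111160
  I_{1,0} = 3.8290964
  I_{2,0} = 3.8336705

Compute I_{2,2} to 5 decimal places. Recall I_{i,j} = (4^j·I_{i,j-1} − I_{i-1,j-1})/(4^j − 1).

Richardson extrapolation on the trapezoidal column (denominator 4−1=3):
I_{1,1} = (4·3.8290964 − 3.8111160) / 3 = 3.8350899
I_{2,1} = 3.8336705 + (3.8336705 − 3.8290964)/3 = 3.8351952
I_{2,2} = 3.8351952 + (3.8351952 − 3.8350899)/15 = 3.8352022

3.83520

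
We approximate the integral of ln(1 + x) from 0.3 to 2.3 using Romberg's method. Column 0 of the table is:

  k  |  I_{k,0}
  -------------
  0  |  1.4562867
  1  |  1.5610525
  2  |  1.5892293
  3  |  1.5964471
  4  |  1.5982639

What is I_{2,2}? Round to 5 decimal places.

1.59880

I_{1,1} = (4·1.5610525 − 1.4562867) / 3 = 1.5959744
I_{2,1} = (4·1.5892293 − 1.5610525) / 3 = 1.5986216
I_{2,2} = (16·1.5986216 − 1.5959744) / 15 = 1.5987981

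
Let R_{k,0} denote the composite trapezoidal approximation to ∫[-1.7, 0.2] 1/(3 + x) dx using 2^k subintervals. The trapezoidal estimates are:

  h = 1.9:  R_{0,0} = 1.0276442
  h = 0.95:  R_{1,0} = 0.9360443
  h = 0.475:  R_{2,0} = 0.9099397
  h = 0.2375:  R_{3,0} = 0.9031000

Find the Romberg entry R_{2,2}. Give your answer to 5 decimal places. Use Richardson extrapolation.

0.90095

Richardson extrapolation on the trapezoidal column (denominator 4−1=3):
R_{1,1} = 0.9360443 + (0.9360443 − 1.0276442)/3 = 0.9055110
R_{2,1} = 0.9099397 + (0.9099397 − 0.9360443)/3 = 0.9012382
R_{2,2} = (16·0.9012382 − 0.9055110) / 15 = 0.9009533
(Column j=1 coincides with Simpson's rule on the same nodes.)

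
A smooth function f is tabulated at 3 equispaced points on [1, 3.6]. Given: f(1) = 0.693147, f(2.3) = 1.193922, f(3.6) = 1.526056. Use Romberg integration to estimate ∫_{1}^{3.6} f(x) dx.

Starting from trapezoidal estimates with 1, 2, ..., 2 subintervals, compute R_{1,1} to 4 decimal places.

R_{0,0} (trapezoid, 1 panel, h=2.6000): 2.884964
R_{1,0} (trapezoid, 2 panels, h=1.3000): 2.994581
R_{1,1} = 2.994581 + (2.994581 − 2.884964)/3 = 3.031120

3.0311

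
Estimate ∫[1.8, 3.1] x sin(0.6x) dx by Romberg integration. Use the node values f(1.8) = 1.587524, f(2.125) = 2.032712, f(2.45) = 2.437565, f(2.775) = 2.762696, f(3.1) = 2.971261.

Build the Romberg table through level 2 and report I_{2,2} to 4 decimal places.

3.1000

I_{0,0} (trapezoid, 1 panel, h=1.3000): 2.963210
I_{1,0} (trapezoid, 2 panels, h=0.6500): 3.066022
I_{2,0} (trapezoid, 4 panels, h=0.3250): 3.091519
I_{1,1} = 3.066022 + (3.066022 − 2.963210)/3 = 3.100293
I_{2,1} = 3.091519 + (3.091519 − 3.066022)/3 = 3.100018
I_{2,2} = 3.100018 + (3.100018 − 3.100293)/15 = 3.100000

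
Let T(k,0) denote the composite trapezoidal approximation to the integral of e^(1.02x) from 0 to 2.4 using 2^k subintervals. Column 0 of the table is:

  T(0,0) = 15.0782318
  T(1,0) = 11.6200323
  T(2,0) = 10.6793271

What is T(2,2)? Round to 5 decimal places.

10.35899

T(1,1) = (4·11.6200323 − 15.0782318) / 3 = 10.4672991
T(2,1) = (4·10.6793271 − 11.6200323) / 3 = 10.3657587
T(2,2) = 10.3657587 + (10.3657587 − 10.4672991)/15 = 10.3589893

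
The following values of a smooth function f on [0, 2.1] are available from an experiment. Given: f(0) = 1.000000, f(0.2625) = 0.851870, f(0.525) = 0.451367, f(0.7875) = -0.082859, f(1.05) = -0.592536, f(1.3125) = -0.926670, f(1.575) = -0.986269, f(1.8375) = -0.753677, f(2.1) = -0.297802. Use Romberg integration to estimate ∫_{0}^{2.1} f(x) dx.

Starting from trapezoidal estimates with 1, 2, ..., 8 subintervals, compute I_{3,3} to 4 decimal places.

-0.4546

I_{0,0} (trapezoid, 1 panel, h=2.1000): 0.737308
I_{1,0} (trapezoid, 2 panels, h=1.0500): -0.253509
I_{2,0} (trapezoid, 4 panels, h=0.5250): -0.407578
I_{3,0} (trapezoid, 8 panels, h=0.2625): -0.443015
I_{1,1} = -0.253509 + (-0.253509 − 0.737308)/3 = -0.583781
I_{2,1} = -0.407578 + (-0.407578 − (-0.253509))/3 = -0.458934
I_{3,1} = -0.443015 + (-0.443015 − (-0.407578))/3 = -0.454827
I_{2,2} = -0.458934 + (-0.458934 − (-0.583781))/15 = -0.450611
I_{3,2} = -0.454827 + (-0.454827 − (-0.458934))/15 = -0.454553
I_{3,3} = -0.454553 + (-0.454553 − (-0.450611))/63 = -0.454616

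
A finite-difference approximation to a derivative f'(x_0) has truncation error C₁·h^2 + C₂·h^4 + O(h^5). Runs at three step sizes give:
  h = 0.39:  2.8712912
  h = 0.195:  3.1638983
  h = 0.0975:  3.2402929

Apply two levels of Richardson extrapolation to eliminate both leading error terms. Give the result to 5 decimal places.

3.26605

First eliminate the h^2 term (factor 2^2 = 4):
  B₁ = (4·3.1638983 − 2.8712912)/3 = 3.2614340
  B₂ = (4·3.2402929 − 3.1638983)/3 = 3.2657578
Then eliminate the h^4 term (factor 2^4 = 16):
  (16·3.2657578 − 3.2614340)/15 = 3.2660461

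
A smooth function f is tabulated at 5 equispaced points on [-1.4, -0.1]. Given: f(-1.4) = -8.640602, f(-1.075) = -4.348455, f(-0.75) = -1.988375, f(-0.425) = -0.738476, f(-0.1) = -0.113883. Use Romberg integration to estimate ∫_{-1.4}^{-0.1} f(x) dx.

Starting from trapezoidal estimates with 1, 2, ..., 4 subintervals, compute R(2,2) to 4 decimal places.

-3.5811

R(0,0) (trapezoid, 1 panel, h=1.3000): -5.690415
R(1,0) (trapezoid, 2 panels, h=0.6500): -4.137651
R(2,0) (trapezoid, 4 panels, h=0.3250): -3.722078
R(1,1) = -4.137651 + (-4.137651 − (-5.690415))/3 = -3.620063
R(2,1) = -3.722078 + (-3.722078 − (-4.137651))/3 = -3.583554
R(2,2) = -3.583554 + (-3.583554 − (-3.620063))/15 = -3.581120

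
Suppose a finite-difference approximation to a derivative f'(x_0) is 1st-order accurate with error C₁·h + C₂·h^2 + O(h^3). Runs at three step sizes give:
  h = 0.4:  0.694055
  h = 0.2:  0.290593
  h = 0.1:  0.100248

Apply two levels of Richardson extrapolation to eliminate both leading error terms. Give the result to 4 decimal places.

-0.0825

First eliminate the h term (factor 2^1 = 2):
  B₁ = (2·0.290593 − 0.694055)/1 = -0.112869
  B₂ = (2·0.100248 − 0.290593)/1 = -0.090097
Then eliminate the h^2 term (factor 2^2 = 4):
  (4·(-0.090097) − (-0.112869))/3 = -0.082506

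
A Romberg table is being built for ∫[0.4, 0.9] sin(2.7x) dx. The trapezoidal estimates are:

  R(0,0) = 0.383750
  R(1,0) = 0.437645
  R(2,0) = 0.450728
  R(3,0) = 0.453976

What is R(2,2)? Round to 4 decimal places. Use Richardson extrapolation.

0.4551

R(1,1) = (4·0.437645 − 0.383750) / 3 = 0.455610
R(2,1) = (4·0.450728 − 0.437645) / 3 = 0.455089
R(2,2) = (16·0.455089 − 0.455610) / 15 = 0.455054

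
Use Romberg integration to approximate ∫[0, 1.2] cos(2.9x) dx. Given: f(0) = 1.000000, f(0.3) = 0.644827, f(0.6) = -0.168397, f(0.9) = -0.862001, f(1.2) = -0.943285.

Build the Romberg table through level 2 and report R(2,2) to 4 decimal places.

R(0,0) (trapezoid, 1 panel, h=1.2000): 0.034029
R(1,0) (trapezoid, 2 panels, h=0.6000): -0.084024
R(2,0) (trapezoid, 4 panels, h=0.3000): -0.107164
R(1,1) = -0.084024 + (-0.084024 − 0.034029)/3 = -0.123375
R(2,1) = -0.107164 + (-0.107164 − (-0.084024))/3 = -0.114877
R(2,2) = -0.114877 + (-0.114877 − (-0.123375))/15 = -0.114310

-0.1143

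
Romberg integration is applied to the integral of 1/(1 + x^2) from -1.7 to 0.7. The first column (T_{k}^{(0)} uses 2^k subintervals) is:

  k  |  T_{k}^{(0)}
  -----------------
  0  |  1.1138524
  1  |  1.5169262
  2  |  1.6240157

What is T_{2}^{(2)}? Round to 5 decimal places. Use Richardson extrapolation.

1.66027

T_{1}^{(1)} = (4·1.5169262 − 1.1138524) / 3 = 1.6512841
T_{2}^{(1)} = (4·1.6240157 − 1.5169262) / 3 = 1.6597122
T_{2}^{(2)} = 1.6597122 + (1.6597122 − 1.6512841)/15 = 1.6602741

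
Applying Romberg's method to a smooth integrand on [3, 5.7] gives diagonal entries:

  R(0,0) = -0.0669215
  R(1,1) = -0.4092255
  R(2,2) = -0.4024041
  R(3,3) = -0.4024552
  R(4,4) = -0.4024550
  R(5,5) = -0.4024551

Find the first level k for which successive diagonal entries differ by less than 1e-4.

k = 3

|R(1,1) − R(0,0)| = 0.3423040 ≥ 1e-4
|R(2,2) − R(1,1)| = 0.0068214 ≥ 1e-4
|R(3,3) − R(2,2)| = 0.0000511 < 1e-4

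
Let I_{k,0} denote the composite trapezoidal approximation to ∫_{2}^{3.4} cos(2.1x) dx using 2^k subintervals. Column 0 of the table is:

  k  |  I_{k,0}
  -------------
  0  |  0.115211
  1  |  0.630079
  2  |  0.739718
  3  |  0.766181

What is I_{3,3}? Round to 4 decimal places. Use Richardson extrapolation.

I_{1,1} = 0.630079 + (0.630079 − 0.115211)/3 = 0.801702
I_{2,1} = 0.739718 + (0.739718 − 0.630079)/3 = 0.776264
I_{3,1} = (4·0.766181 − 0.739718) / 3 = 0.775002
I_{2,2} = 0.776264 + (0.776264 − 0.801702)/15 = 0.774568
I_{3,2} = 0.775002 + (0.775002 − 0.776264)/15 = 0.774918
I_{3,3} = 0.774918 + (0.774918 − 0.774568)/63 = 0.774924

0.7749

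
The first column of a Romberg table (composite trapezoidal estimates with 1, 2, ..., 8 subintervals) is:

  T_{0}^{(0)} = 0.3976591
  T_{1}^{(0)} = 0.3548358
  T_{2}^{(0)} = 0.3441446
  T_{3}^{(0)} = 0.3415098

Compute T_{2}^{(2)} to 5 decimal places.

0.34058

Richardson extrapolation on the trapezoidal column (denominator 4−1=3):
T_{1}^{(1)} = (4·0.3548358 − 0.3976591) / 3 = 0.3405614
T_{2}^{(1)} = 0.3441446 + (0.3441446 − 0.3548358)/3 = 0.3405809
T_{2}^{(2)} = (16·0.3405809 − 0.3405614) / 15 = 0.3405822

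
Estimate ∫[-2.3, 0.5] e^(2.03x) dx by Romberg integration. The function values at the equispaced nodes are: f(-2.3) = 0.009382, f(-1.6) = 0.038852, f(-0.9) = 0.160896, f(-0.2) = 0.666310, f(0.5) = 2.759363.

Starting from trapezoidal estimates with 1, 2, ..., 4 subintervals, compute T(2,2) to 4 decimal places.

1.3651

T(0,0) (trapezoid, 1 panel, h=2.8000): 3.876243
T(1,0) (trapezoid, 2 panels, h=1.4000): 2.163376
T(2,0) (trapezoid, 4 panels, h=0.7000): 1.575301
T(1,1) = 2.163376 + (2.163376 − 3.876243)/3 = 1.592420
T(2,1) = 1.575301 + (1.575301 − 2.163376)/3 = 1.379276
T(2,2) = 1.379276 + (1.379276 − 1.592420)/15 = 1.365066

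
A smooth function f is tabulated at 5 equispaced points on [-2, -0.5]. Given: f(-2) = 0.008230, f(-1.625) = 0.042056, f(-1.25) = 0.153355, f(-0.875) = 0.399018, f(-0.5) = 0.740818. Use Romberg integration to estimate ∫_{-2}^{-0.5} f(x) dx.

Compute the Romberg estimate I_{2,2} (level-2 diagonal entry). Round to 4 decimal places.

I_{0,0} (trapezoid, 1 panel, h=1.5000): 0.561786
I_{1,0} (trapezoid, 2 panels, h=0.7500): 0.395909
I_{2,0} (trapezoid, 4 panels, h=0.3750): 0.363357
I_{1,1} = 0.395909 + (0.395909 − 0.561786)/3 = 0.340617
I_{2,1} = 0.363357 + (0.363357 − 0.395909)/3 = 0.352506
I_{2,2} = 0.352506 + (0.352506 − 0.340617)/15 = 0.353299

0.3533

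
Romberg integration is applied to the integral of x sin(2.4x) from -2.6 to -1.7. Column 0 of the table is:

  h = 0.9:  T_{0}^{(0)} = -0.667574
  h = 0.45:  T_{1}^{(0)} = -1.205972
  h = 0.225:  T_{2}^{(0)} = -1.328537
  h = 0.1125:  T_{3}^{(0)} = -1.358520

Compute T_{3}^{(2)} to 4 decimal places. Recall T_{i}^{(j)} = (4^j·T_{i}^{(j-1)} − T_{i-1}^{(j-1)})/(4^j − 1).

Richardson extrapolation on the trapezoidal column (denominator 4−1=3):
T_{2}^{(1)} = (4·(-1.328537) − (-1.205972)) / 3 = -1.369392
T_{3}^{(1)} = (4·(-1.358520) − (-1.328537)) / 3 = -1.368514
T_{3}^{(2)} = (16·(-1.368514) − (-1.369392)) / 15 = -1.368455

-1.3685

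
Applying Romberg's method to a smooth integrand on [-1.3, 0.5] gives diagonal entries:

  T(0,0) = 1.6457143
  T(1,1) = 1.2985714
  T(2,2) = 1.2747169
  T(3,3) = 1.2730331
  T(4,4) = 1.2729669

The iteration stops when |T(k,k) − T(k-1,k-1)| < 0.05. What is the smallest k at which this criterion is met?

k = 2

|T(1,1) − T(0,0)| = 0.3471429 ≥ 0.05
|T(2,2) − T(1,1)| = 0.0238545 < 0.05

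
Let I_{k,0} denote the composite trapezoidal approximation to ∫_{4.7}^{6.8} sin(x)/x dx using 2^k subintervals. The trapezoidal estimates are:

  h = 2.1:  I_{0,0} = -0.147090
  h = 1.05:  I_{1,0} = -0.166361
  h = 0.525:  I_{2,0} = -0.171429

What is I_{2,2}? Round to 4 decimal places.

Richardson extrapolation on the trapezoidal column (denominator 4−1=3):
I_{1,1} = -0.166361 + (-0.166361 − (-0.147090))/3 = -0.172785
I_{2,1} = (4·(-0.171429) − (-0.166361)) / 3 = -0.173118
I_{2,2} = -0.173118 + (-0.173118 − (-0.172785))/15 = -0.173140
(Column j=1 coincides with Simpson's rule on the same nodes.)

-0.1731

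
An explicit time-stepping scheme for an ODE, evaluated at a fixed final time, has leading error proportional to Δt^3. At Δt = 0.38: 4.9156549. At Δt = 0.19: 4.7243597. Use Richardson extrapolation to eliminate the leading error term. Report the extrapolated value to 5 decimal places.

The leading error scales as Δt^3; refining by a factor of 2 reduces it by 2^3 = 8.
Extrapolated value = (8·A(Δt/2) − A(Δt)) / (8 − 1)
= (8·4.7243597 − 4.9156549) / 7
= 32.8792227 / 7 = 4.6970318

4.69703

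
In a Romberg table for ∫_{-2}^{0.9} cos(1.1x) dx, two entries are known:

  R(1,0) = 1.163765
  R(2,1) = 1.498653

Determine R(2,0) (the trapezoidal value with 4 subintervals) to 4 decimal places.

1.4149

From R(2,1) = (4·R(2,0) − R(1,0))/3, solve for R(2,0):
4·R(2,0) = 3·1.498653 + 1.163765 = 5.659724
R(2,0) = 1.414931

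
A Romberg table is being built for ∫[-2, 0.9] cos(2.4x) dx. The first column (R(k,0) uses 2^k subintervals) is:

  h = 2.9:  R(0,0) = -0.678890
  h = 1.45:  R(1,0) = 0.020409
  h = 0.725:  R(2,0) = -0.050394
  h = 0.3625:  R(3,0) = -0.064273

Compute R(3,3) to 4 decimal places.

-0.0681

Richardson extrapolation on the trapezoidal column (denominator 4−1=3):
R(1,1) = 0.020409 + (0.020409 − (-0.678890))/3 = 0.253509
R(2,1) = (4·(-0.050394) − 0.020409) / 3 = -0.073995
R(3,1) = -0.064273 + (-0.064273 − (-0.050394))/3 = -0.068899
R(2,2) = -0.073995 + (-0.073995 − 0.253509)/15 = -0.095829
R(3,2) = -0.068899 + (-0.068899 − (-0.073995))/15 = -0.068559
R(3,3) = (64·(-0.068559) − (-0.095829)) / 63 = -0.068126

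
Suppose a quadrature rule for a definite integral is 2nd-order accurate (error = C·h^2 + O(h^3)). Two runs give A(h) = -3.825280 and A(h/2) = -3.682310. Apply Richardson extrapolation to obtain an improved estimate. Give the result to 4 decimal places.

The leading error scales as h^2; refining by a factor of 2 reduces it by 2^2 = 4.
Extrapolated value = (4·A(h/2) − A(h)) / (4 − 1)
= (4·(-3.682310) − (-3.825280)) / 3
= -10.903960 / 3 = -3.634653

-3.6347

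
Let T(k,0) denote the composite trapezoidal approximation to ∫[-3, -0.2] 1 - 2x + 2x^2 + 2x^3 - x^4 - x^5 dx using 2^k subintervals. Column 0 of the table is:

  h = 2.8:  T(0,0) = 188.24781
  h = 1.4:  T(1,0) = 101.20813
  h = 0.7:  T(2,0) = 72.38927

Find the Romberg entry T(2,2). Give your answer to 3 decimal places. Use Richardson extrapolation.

62.156

Richardson extrapolation on the trapezoidal column (denominator 4−1=3):
T(1,1) = (4·101.20813 − 188.24781) / 3 = 72.19490
T(2,1) = 72.38927 + (72.38927 − 101.20813)/3 = 62.78298
T(2,2) = 62.78298 + (62.78298 − 72.19490)/15 = 62.15552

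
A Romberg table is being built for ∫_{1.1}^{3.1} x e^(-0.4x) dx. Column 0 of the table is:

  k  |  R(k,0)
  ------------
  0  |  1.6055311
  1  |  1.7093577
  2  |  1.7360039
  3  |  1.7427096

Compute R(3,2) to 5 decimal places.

1.74495

Richardson extrapolation on the trapezoidal column (denominator 4−1=3):
R(2,1) = (4·1.7360039 − 1.7093577) / 3 = 1.7448860
R(3,1) = 1.7427096 + (1.7427096 − 1.7360039)/3 = 1.7449448
R(3,2) = 1.7449448 + (1.7449448 − 1.7448860)/15 = 1.7449487
(Column j=1 coincides with Simpson's rule on the same nodes.)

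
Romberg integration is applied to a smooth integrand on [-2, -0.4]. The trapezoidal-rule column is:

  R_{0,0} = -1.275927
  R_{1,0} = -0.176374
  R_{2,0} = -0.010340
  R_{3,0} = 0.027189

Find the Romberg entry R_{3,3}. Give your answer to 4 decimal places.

Richardson extrapolation on the trapezoidal column (denominator 4−1=3):
R_{1,1} = -0.176374 + (-0.176374 − (-1.275927))/3 = 0.190144
R_{2,1} = (4·(-0.010340) − (-0.176374)) / 3 = 0.045005
R_{3,1} = (4·0.027189 − (-0.010340)) / 3 = 0.039699
R_{2,2} = 0.045005 + (0.045005 − 0.190144)/15 = 0.035329
R_{3,2} = 0.039699 + (0.039699 − 0.045005)/15 = 0.039345
R_{3,3} = 0.039345 + (0.039345 − 0.035329)/63 = 0.039409

0.0394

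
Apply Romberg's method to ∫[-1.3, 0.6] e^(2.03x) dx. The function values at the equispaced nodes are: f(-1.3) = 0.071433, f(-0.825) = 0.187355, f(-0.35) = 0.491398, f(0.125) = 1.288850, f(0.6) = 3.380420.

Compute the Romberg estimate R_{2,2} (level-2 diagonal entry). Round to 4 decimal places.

1.6319

R_{0,0} (trapezoid, 1 panel, h=1.9000): 3.279260
R_{1,0} (trapezoid, 2 panels, h=0.9500): 2.106458
R_{2,0} (trapezoid, 4 panels, h=0.4750): 1.754427
R_{1,1} = 2.106458 + (2.106458 − 3.279260)/3 = 1.715524
R_{2,1} = 1.754427 + (1.754427 − 2.106458)/3 = 1.637083
R_{2,2} = 1.637083 + (1.637083 − 1.715524)/15 = 1.631854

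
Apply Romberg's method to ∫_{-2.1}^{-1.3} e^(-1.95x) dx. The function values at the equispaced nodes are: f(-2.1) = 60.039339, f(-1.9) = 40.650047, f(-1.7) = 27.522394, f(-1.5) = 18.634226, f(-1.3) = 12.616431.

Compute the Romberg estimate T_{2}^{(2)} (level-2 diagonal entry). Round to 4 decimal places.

24.3196

T_{0}^{(0)} (trapezoid, 1 panel, h=0.8000): 29.062308
T_{1}^{(0)} (trapezoid, 2 panels, h=0.4000): 25.540112
T_{2}^{(0)} (trapezoid, 4 panels, h=0.2000): 24.626910
T_{1}^{(1)} = 25.540112 + (25.540112 − 29.062308)/3 = 24.366047
T_{2}^{(1)} = 24.626910 + (24.626910 − 25.540112)/3 = 24.322509
T_{2}^{(2)} = 24.322509 + (24.322509 − 24.366047)/15 = 24.319606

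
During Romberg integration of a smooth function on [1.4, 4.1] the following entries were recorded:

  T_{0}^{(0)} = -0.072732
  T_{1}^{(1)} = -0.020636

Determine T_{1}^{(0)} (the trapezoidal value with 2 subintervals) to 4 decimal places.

-0.0337

From T_{1}^{(1)} = (4·T_{1}^{(0)} − T_{0}^{(0)})/3, solve for T_{1}^{(0)}:
4·T_{1}^{(0)} = 3·(-0.020636) + (-0.072732) = -0.134640
T_{1}^{(0)} = -0.033660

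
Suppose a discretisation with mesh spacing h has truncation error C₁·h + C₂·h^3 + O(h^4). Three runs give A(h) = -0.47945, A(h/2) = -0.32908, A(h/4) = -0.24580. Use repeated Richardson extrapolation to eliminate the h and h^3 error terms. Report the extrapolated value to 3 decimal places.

First eliminate the h term (factor 2^1 = 2):
  B₁ = (2·(-0.32908) − (-0.47945))/1 = -0.17871
  B₂ = (2·(-0.24580) − (-0.32908))/1 = -0.16252
Then eliminate the h^3 term (factor 2^3 = 8):
  (8·(-0.16252) − (-0.17871))/7 = -0.16021

-0.160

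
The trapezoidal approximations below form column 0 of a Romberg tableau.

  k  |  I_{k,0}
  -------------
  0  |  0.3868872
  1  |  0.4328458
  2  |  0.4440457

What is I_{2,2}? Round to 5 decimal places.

Richardson extrapolation on the trapezoidal column (denominator 4−1=3):
I_{1,1} = (4·0.4328458 − 0.3868872) / 3 = 0.4481653
I_{2,1} = (4·0.4440457 − 0.4328458) / 3 = 0.4477790
I_{2,2} = 0.4477790 + (0.4477790 − 0.4481653)/15 = 0.4477532

0.44775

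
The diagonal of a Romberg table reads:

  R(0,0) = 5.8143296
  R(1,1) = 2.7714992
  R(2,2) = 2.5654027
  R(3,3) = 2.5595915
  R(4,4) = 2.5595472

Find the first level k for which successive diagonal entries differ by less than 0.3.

|R(1,1) − R(0,0)| = 3.0428304 ≥ 0.3
|R(2,2) − R(1,1)| = 0.2060965 < 0.3

k = 2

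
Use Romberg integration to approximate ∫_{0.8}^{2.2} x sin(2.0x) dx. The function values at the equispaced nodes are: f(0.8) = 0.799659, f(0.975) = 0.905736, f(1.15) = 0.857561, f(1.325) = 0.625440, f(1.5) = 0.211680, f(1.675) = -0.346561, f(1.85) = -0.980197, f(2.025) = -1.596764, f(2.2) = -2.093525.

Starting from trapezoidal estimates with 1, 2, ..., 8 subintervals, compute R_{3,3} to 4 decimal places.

R_{0,0} (trapezoid, 1 panel, h=1.4000): -0.905706
R_{1,0} (trapezoid, 2 panels, h=0.7000): -0.304677
R_{2,0} (trapezoid, 4 panels, h=0.3500): -0.195261
R_{3,0} (trapezoid, 8 panels, h=0.1750): -0.169757
R_{1,1} = -0.304677 + (-0.304677 − (-0.905706))/3 = -0.104334
R_{2,1} = -0.195261 + (-0.195261 − (-0.304677))/3 = -0.158789
R_{3,1} = -0.169757 + (-0.169757 − (-0.195261))/3 = -0.161256
R_{2,2} = -0.158789 + (-0.158789 − (-0.104334))/15 = -0.162419
R_{3,2} = -0.161256 + (-0.161256 − (-0.158789))/15 = -0.161420
R_{3,3} = -0.161420 + (-0.161420 − (-0.162419))/63 = -0.161404

-0.1614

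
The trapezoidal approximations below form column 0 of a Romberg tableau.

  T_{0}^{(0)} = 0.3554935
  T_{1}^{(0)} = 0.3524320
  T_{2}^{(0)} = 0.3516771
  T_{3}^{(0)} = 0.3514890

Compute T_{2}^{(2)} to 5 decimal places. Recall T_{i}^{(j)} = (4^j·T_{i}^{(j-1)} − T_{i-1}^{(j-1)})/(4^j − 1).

0.35143

Richardson extrapolation on the trapezoidal column (denominator 4−1=3):
T_{1}^{(1)} = 0.3524320 + (0.3524320 − 0.3554935)/3 = 0.3514115
T_{2}^{(1)} = 0.3516771 + (0.3516771 − 0.3524320)/3 = 0.3514255
T_{2}^{(2)} = 0.3514255 + (0.3514255 − 0.3514115)/15 = 0.3514264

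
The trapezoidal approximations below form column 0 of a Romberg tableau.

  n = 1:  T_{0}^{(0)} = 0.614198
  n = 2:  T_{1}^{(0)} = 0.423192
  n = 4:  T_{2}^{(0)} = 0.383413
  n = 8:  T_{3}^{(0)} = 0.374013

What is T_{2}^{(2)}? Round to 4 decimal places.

0.3709

Richardson extrapolation on the trapezoidal column (denominator 4−1=3):
T_{1}^{(1)} = 0.423192 + (0.423192 − 0.614198)/3 = 0.359523
T_{2}^{(1)} = 0.383413 + (0.383413 − 0.423192)/3 = 0.370153
T_{2}^{(2)} = (16·0.370153 − 0.359523) / 15 = 0.370862
(Column j=1 coincides with Simpson's rule on the same nodes.)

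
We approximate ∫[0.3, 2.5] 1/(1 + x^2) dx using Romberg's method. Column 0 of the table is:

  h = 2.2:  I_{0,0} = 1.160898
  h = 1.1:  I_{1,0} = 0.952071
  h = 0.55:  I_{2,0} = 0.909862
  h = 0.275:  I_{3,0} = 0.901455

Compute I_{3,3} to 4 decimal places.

Richardson extrapolation on the trapezoidal column (denominator 4−1=3):
I_{1,1} = (4·0.952071 − 1.160898) / 3 = 0.882462
I_{2,1} = (4·0.909862 − 0.952071) / 3 = 0.895792
I_{3,1} = 0.901455 + (0.901455 − 0.909862)/3 = 0.898653
I_{2,2} = 0.895792 + (0.895792 − 0.882462)/15 = 0.896681
I_{3,2} = (16·0.898653 − 0.895792) / 15 = 0.898844
I_{3,3} = (64·0.898844 − 0.896681) / 63 = 0.898878

0.8989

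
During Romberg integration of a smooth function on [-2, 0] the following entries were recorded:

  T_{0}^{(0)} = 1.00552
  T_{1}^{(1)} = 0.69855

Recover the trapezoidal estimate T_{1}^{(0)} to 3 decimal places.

0.775

From T_{1}^{(1)} = (4·T_{1}^{(0)} − T_{0}^{(0)})/3, solve for T_{1}^{(0)}:
4·T_{1}^{(0)} = 3·0.69855 + 1.00552 = 3.10117
T_{1}^{(0)} = 0.77529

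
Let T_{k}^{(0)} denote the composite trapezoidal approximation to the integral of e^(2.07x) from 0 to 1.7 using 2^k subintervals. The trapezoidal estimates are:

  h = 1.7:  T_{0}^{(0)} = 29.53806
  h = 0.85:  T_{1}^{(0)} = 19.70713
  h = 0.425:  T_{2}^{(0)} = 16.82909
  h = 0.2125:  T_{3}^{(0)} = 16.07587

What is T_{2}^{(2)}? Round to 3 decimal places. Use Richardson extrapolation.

15.832

Richardson extrapolation on the trapezoidal column (denominator 4−1=3):
T_{1}^{(1)} = 19.70713 + (19.70713 − 29.53806)/3 = 16.43015
T_{2}^{(1)} = 16.82909 + (16.82909 − 19.70713)/3 = 15.86974
T_{2}^{(2)} = (16·15.86974 − 16.43015) / 15 = 15.83238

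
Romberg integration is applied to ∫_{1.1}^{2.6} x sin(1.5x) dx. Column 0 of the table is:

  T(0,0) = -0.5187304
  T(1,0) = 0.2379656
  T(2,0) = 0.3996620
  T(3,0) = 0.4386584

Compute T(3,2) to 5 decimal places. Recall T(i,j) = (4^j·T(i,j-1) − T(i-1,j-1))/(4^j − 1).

Richardson extrapolation on the trapezoidal column (denominator 4−1=3):
T(2,1) = 0.3996620 + (0.3996620 − 0.2379656)/3 = 0.4535608
T(3,1) = (4·0.4386584 − 0.3996620) / 3 = 0.4516572
T(3,2) = 0.4516572 + (0.4516572 − 0.4535608)/15 = 0.4515303

0.45153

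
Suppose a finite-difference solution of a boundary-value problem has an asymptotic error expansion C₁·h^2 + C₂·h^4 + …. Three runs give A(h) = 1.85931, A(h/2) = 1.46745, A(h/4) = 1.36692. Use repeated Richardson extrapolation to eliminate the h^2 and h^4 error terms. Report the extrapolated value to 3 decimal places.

First eliminate the h^2 term (factor 2^2 = 4):
  B₁ = (4·1.46745 − 1.85931)/3 = 1.33683
  B₂ = (4·1.36692 − 1.46745)/3 = 1.33341
Then eliminate the h^4 term (factor 2^4 = 16):
  (16·1.33341 − 1.33683)/15 = 1.33318

1.333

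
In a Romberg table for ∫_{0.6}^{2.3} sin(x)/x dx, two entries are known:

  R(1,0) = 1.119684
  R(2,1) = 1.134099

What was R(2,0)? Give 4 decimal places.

1.1305

From R(2,1) = (4·R(2,0) − R(1,0))/3, solve for R(2,0):
4·R(2,0) = 3·1.134099 + 1.119684 = 4.521981
R(2,0) = 1.130495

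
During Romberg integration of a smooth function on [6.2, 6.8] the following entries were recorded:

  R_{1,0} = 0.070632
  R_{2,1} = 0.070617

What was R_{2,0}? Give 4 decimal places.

From R_{2,1} = (4·R_{2,0} − R_{1,0})/3, solve for R_{2,0}:
4·R_{2,0} = 3·0.070617 + 0.070632 = 0.282483
R_{2,0} = 0.070621

0.0706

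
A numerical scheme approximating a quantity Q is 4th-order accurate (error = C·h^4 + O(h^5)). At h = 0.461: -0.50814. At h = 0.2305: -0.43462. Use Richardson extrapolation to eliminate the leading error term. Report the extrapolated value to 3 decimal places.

-0.430

The leading error scales as h^4; refining by a factor of 2 reduces it by 2^4 = 16.
Extrapolated value = (16·A(h/2) − A(h)) / (16 − 1)
= (16·(-0.43462) − (-0.50814)) / 15
= -6.44578 / 15 = -0.42972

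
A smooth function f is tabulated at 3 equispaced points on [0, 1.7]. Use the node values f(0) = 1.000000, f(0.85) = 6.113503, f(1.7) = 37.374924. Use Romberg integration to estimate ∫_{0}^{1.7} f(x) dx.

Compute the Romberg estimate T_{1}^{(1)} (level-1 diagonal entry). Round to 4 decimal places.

T_{0}^{(0)} (trapezoid, 1 panel, h=1.7000): 32.618685
T_{1}^{(0)} (trapezoid, 2 panels, h=0.8500): 21.505820
T_{1}^{(1)} = 21.505820 + (21.505820 − 32.618685)/3 = 17.801532

17.8015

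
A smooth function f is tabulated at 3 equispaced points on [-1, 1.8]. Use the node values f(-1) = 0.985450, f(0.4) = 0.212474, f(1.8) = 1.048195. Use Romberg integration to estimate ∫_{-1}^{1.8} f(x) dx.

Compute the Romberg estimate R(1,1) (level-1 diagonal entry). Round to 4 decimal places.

1.3457

R(0,0) (trapezoid, 1 panel, h=2.8000): 2.847103
R(1,0) (trapezoid, 2 panels, h=1.4000): 1.721015
R(1,1) = 1.721015 + (1.721015 − 2.847103)/3 = 1.345652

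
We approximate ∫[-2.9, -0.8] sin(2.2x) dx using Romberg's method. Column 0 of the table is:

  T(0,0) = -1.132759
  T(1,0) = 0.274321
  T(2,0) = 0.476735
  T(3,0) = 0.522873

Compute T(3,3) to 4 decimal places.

0.5380

T(1,1) = 0.274321 + (0.274321 − (-1.132759))/3 = 0.743348
T(2,1) = 0.476735 + (0.476735 − 0.274321)/3 = 0.544206
T(3,1) = (4·0.522873 − 0.476735) / 3 = 0.538252
T(2,2) = 0.544206 + (0.544206 − 0.743348)/15 = 0.530930
T(3,2) = (16·0.538252 − 0.544206) / 15 = 0.537855
T(3,3) = (64·0.537855 − 0.530930) / 63 = 0.537965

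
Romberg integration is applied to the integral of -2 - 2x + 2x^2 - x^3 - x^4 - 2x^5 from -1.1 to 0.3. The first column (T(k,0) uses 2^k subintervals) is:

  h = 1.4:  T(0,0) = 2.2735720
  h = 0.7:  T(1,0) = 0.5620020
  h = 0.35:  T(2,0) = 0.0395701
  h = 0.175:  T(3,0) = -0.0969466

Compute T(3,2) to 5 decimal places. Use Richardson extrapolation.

T(2,1) = (4·0.0395701 − 0.5620020) / 3 = -0.1345739
T(3,1) = (4·(-0.0969466) − 0.0395701) / 3 = -0.1424522
T(3,2) = (16·(-0.1424522) − (-0.1345739)) / 15 = -0.1429774

-0.14298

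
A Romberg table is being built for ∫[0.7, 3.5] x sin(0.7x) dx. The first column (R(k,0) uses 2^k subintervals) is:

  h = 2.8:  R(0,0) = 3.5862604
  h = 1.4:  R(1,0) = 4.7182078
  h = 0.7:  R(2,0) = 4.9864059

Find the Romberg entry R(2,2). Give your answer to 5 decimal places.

Richardson extrapolation on the trapezoidal column (denominator 4−1=3):
R(1,1) = 4.7182078 + (4.7182078 − 3.5862604)/3 = 5.0955236
R(2,1) = (4·4.9864059 − 4.7182078) / 3 = 5.0758053
R(2,2) = (16·5.0758053 − 5.0955236) / 15 = 5.0744907

5.07449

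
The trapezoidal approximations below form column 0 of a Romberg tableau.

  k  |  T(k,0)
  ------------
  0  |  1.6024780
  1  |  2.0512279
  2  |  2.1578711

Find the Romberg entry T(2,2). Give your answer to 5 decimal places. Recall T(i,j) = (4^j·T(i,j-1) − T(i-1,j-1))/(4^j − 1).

T(1,1) = 2.0512279 + (2.0512279 − 1.6024780)/3 = 2.2008112
T(2,1) = 2.1578711 + (2.1578711 − 2.0512279)/3 = 2.1934188
T(2,2) = 2.1934188 + (2.1934188 − 2.2008112)/15 = 2.1929260
(Column j=1 coincides with Simpson's rule on the same nodes.)

2.19293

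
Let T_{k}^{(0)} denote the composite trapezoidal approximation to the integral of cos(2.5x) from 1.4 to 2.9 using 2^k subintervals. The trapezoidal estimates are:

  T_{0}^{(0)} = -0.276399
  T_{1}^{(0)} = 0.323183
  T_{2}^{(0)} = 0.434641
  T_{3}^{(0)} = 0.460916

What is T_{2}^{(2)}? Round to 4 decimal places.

Richardson extrapolation on the trapezoidal column (denominator 4−1=3):
T_{1}^{(1)} = (4·0.323183 − (-0.276399)) / 3 = 0.523044
T_{2}^{(1)} = (4·0.434641 − 0.323183) / 3 = 0.471794
T_{2}^{(2)} = 0.471794 + (0.471794 − 0.523044)/15 = 0.468377

0.4684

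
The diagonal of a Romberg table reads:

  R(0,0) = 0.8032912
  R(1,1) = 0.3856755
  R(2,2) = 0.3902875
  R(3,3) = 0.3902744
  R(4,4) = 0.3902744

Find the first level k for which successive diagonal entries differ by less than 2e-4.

|R(1,1) − R(0,0)| = 0.4176157 ≥ 2e-4
|R(2,2) − R(1,1)| = 0.0046120 ≥ 2e-4
|R(3,3) − R(2,2)| = 0.0000131 < 2e-4

k = 3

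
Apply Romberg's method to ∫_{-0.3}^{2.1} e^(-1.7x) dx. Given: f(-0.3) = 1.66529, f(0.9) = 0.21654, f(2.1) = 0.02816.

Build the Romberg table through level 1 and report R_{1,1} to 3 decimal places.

R_{0,0} (trapezoid, 1 panel, h=2.4000): 2.03214
R_{1,0} (trapezoid, 2 panels, h=1.2000): 1.27592
R_{1,1} = 1.27592 + (1.27592 − 2.03214)/3 = 1.02385

1.024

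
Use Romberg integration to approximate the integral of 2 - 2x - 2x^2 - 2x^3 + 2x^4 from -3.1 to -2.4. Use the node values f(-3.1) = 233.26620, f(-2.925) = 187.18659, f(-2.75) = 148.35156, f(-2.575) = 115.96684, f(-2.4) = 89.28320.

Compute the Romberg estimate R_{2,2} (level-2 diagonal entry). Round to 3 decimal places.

106.859

R_{0,0} (trapezoid, 1 panel, h=0.7000): 112.89229
R_{1,0} (trapezoid, 2 panels, h=0.3500): 108.36919
R_{2,0} (trapezoid, 4 panels, h=0.1750): 107.23645
R_{1,1} = 108.36919 + (108.36919 − 112.89229)/3 = 106.86149
R_{2,1} = 107.23645 + (107.23645 − 108.36919)/3 = 106.85887
R_{2,2} = 106.85887 + (106.85887 − 106.86149)/15 = 106.85870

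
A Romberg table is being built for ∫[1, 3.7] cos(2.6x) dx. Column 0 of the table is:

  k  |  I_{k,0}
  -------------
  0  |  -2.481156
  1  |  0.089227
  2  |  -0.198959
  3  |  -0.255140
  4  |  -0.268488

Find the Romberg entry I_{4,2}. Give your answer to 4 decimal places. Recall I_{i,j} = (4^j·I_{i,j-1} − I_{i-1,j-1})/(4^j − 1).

Richardson extrapolation on the trapezoidal column (denominator 4−1=3):
I_{3,1} = (4·(-0.255140) − (-0.198959)) / 3 = -0.273867
I_{4,1} = -0.268488 + (-0.268488 − (-0.255140))/3 = -0.272937
I_{4,2} = (16·(-0.272937) − (-0.273867)) / 15 = -0.272875

-0.2729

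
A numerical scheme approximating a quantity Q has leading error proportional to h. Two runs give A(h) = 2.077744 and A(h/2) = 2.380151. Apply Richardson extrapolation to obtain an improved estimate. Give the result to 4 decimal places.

2.6826

Extrapolated value = (2·A(h/2) − A(h)) / (2 − 1)
= (2·2.380151 − 2.077744) / 1
= 2.682558 / 1 = 2.682558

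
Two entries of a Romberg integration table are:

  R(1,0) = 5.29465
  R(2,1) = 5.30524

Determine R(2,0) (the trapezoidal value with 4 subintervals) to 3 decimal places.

5.303

From R(2,1) = (4·R(2,0) − R(1,0))/3, solve for R(2,0):
4·R(2,0) = 3·5.30524 + 5.29465 = 21.21037
R(2,0) = 5.30259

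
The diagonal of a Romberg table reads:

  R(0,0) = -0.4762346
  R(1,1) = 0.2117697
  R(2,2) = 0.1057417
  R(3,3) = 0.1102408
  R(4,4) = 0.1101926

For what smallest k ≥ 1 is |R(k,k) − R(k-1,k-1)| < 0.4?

|R(1,1) − R(0,0)| = 0.6880043 ≥ 0.4
|R(2,2) − R(1,1)| = 0.1060280 < 0.4

k = 2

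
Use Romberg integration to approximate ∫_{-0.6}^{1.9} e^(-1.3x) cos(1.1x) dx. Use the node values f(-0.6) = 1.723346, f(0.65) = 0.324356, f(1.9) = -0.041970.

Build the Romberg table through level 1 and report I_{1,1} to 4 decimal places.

I_{0,0} (trapezoid, 1 panel, h=2.5000): 2.101720
I_{1,0} (trapezoid, 2 panels, h=1.2500): 1.456305
I_{1,1} = 1.456305 + (1.456305 − 2.101720)/3 = 1.241167

1.2412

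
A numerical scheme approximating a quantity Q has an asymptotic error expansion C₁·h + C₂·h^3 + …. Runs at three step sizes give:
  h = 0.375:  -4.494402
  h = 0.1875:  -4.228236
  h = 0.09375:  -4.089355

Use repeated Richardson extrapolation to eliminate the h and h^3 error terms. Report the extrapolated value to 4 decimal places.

-3.9488

First eliminate the h term (factor 2^1 = 2):
  B₁ = (2·(-4.228236) − (-4.494402))/1 = -3.962070
  B₂ = (2·(-4.089355) − (-4.228236))/1 = -3.950474
Then eliminate the h^3 term (factor 2^3 = 8):
  (8·(-3.950474) − (-3.962070))/7 = -3.948817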